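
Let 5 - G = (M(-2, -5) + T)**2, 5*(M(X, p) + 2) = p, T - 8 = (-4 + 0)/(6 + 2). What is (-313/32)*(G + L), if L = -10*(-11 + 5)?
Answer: -56027/128 ≈ -437.71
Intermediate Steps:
L = 60 (L = -10*(-6) = 60)
T = 15/2 (T = 8 + (-4 + 0)/(6 + 2) = 8 - 4/8 = 8 - 4*1/8 = 8 - 1/2 = 15/2 ≈ 7.5000)
M(X, p) = -2 + p/5
G = -61/4 (G = 5 - ((-2 + (1/5)*(-5)) + 15/2)**2 = 5 - ((-2 - 1) + 15/2)**2 = 5 - (-3 + 15/2)**2 = 5 - (9/2)**2 = 5 - 1*81/4 = 5 - 81/4 = -61/4 ≈ -15.250)
(-313/32)*(G + L) = (-313/32)*(-61/4 + 60) = -313*1/32*(179/4) = -313/32*179/4 = -56027/128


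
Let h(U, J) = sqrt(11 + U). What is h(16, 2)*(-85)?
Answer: -255*sqrt(3) ≈ -441.67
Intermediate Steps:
h(16, 2)*(-85) = sqrt(11 + 16)*(-85) = sqrt(27)*(-85) = (3*sqrt(3))*(-85) = -255*sqrt(3)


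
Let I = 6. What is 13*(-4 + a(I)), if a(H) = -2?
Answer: -78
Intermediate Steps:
13*(-4 + a(I)) = 13*(-4 - 2) = 13*(-6) = -78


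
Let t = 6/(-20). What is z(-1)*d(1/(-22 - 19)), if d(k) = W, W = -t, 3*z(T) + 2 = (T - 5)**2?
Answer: 17/5 ≈ 3.4000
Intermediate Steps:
z(T) = -2/3 + (-5 + T)**2/3 (z(T) = -2/3 + (T - 5)**2/3 = -2/3 + (-5 + T)**2/3)
t = -3/10 (t = 6*(-1/20) = -3/10 ≈ -0.30000)
W = 3/10 (W = -1*(-3/10) = 3/10 ≈ 0.30000)
d(k) = 3/10
z(-1)*d(1/(-22 - 19)) = (-2/3 + (-5 - 1)**2/3)*(3/10) = (-2/3 + (1/3)*(-6)**2)*(3/10) = (-2/3 + (1/3)*36)*(3/10) = (-2/3 + 12)*(3/10) = (34/3)*(3/10) = 17/5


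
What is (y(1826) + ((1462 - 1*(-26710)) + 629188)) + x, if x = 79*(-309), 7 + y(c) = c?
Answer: 634768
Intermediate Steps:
y(c) = -7 + c
x = -24411
(y(1826) + ((1462 - 1*(-26710)) + 629188)) + x = ((-7 + 1826) + ((1462 - 1*(-26710)) + 629188)) - 24411 = (1819 + ((1462 + 26710) + 629188)) - 24411 = (1819 + (28172 + 629188)) - 24411 = (1819 + 657360) - 24411 = 659179 - 24411 = 634768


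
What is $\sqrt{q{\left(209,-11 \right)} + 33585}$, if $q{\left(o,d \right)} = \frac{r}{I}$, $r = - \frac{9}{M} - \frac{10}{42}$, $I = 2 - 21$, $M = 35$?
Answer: $\frac{\sqrt{133669243365}}{1995} \approx 183.26$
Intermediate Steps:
$I = -19$ ($I = 2 - 21 = -19$)
$r = - \frac{52}{105}$ ($r = - \frac{9}{35} - \frac{10}{42} = \left(-9\right) \frac{1}{35} - \frac{5}{21} = - \frac{9}{35} - \frac{5}{21} = - \frac{52}{105} \approx -0.49524$)
$q{\left(o,d \right)} = \frac{52}{1995}$ ($q{\left(o,d \right)} = - \frac{52}{105 \left(-19\right)} = \left(- \frac{52}{105}\right) \left(- \frac{1}{19}\right) = \frac{52}{1995}$)
$\sqrt{q{\left(209,-11 \right)} + 33585} = \sqrt{\frac{52}{1995} + 33585} = \sqrt{\frac{67002127}{1995}} = \frac{\sqrt{133669243365}}{1995}$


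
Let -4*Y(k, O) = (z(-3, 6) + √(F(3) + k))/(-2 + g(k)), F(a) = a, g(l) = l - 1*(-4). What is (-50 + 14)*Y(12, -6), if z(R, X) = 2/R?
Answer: -3/7 + 9*√15/14 ≈ 2.0612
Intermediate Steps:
g(l) = 4 + l (g(l) = l + 4 = 4 + l)
Y(k, O) = -(-⅔ + √(3 + k))/(4*(2 + k)) (Y(k, O) = -(2/(-3) + √(3 + k))/(4*(-2 + (4 + k))) = -(2*(-⅓) + √(3 + k))/(4*(2 + k)) = -(-⅔ + √(3 + k))/(4*(2 + k)))
(-50 + 14)*Y(12, -6) = (-50 + 14)*((2 - 3*√(3 + 12))/(12*(2 + 12))) = -3*(2 - 3*√15)/14 = -36*(1/84 - √15/56) = -3/7 + 9*√15/14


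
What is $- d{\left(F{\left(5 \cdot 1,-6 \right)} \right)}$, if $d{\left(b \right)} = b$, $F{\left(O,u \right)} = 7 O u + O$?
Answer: $205$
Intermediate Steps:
$F{\left(O,u \right)} = O + 7 O u$ ($F{\left(O,u \right)} = 7 O u + O = O + 7 O u$)
$- d{\left(F{\left(5 \cdot 1,-6 \right)} \right)} = - 5 \cdot 1 \left(1 + 7 \left(-6\right)\right) = - 5 \left(1 - 42\right) = - 5 \left(-41\right) = \left(-1\right) \left(-205\right) = 205$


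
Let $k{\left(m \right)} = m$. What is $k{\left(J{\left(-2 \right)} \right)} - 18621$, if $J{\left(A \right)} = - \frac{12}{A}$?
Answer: $-18615$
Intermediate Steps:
$k{\left(J{\left(-2 \right)} \right)} - 18621 = - \frac{12}{-2} - 18621 = \left(-12\right) \left(- \frac{1}{2}\right) - 18621 = 6 - 18621 = -18615$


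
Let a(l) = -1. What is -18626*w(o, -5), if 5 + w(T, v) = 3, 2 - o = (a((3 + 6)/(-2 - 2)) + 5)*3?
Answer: 37252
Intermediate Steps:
o = -10 (o = 2 - (-1 + 5)*3 = 2 - 4*3 = 2 - 1*12 = 2 - 12 = -10)
w(T, v) = -2 (w(T, v) = -5 + 3 = -2)
-18626*w(o, -5) = -18626*(-2) = 37252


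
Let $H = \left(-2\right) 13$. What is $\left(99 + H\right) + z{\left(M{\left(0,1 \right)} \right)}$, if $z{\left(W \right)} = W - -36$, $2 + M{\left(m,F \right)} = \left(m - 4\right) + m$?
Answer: $103$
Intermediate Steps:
$H = -26$
$M{\left(m,F \right)} = -6 + 2 m$ ($M{\left(m,F \right)} = -2 + \left(\left(m - 4\right) + m\right) = -2 + \left(\left(-4 + m\right) + m\right) = -2 + \left(-4 + 2 m\right) = -6 + 2 m$)
$z{\left(W \right)} = 36 + W$ ($z{\left(W \right)} = W + 36 = 36 + W$)
$\left(99 + H\right) + z{\left(M{\left(0,1 \right)} \right)} = \left(99 - 26\right) + \left(36 + \left(-6 + 2 \cdot 0\right)\right) = 73 + \left(36 + \left(-6 + 0\right)\right) = 73 + \left(36 - 6\right) = 73 + 30 = 103$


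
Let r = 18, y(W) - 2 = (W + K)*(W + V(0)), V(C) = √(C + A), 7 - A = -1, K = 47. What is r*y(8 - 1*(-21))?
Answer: 39708 + 2736*√2 ≈ 43577.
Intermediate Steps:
A = 8 (A = 7 - 1*(-1) = 7 + 1 = 8)
V(C) = √(8 + C) (V(C) = √(C + 8) = √(8 + C))
y(W) = 2 + (47 + W)*(W + 2*√2) (y(W) = 2 + (W + 47)*(W + √(8 + 0)) = 2 + (47 + W)*(W + √8) = 2 + (47 + W)*(W + 2*√2))
r*y(8 - 1*(-21)) = 18*(2 + (8 - 1*(-21))² + 47*(8 - 1*(-21)) + 94*√2 + 2*(8 - 1*(-21))*√2) = 18*(2 + (8 + 21)² + 47*(8 + 21) + 94*√2 + 2*(8 + 21)*√2) = 18*(2 + 29² + 47*29 + 94*√2 + 2*29*√2) = 18*(2 + 841 + 1363 + 94*√2 + 58*√2) = 18*(2206 + 152*√2) = 39708 + 2736*√2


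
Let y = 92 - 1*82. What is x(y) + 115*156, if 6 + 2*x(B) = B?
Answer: 17942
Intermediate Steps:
y = 10 (y = 92 - 82 = 10)
x(B) = -3 + B/2
x(y) + 115*156 = (-3 + (1/2)*10) + 115*156 = (-3 + 5) + 17940 = 2 + 17940 = 17942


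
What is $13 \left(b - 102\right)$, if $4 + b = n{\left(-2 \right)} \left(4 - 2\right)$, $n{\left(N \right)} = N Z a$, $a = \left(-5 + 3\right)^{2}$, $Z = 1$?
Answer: $-1586$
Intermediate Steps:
$a = 4$ ($a = \left(-2\right)^{2} = 4$)
$n{\left(N \right)} = 4 N$ ($n{\left(N \right)} = N 1 \cdot 4 = N 4 = 4 N$)
$b = -20$ ($b = -4 + 4 \left(-2\right) \left(4 - 2\right) = -4 - 16 = -20$)
$13 \left(b - 102\right) = 13 \left(-20 - 102\right) = 13 \left(-122\right) = -1586$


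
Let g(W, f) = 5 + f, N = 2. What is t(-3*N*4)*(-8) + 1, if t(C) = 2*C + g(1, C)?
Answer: 537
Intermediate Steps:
t(C) = 5 + 3*C (t(C) = 2*C + (5 + C) = 5 + 3*C)
t(-3*N*4)*(-8) + 1 = (5 + 3*(-3*2*4))*(-8) + 1 = (5 + 3*(-6*4))*(-8) + 1 = (5 + 3*(-24))*(-8) + 1 = (5 - 72)*(-8) + 1 = -67*(-8) + 1 = 536 + 1 = 537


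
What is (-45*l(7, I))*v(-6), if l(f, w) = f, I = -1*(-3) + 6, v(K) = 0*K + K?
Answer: 1890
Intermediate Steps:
v(K) = K (v(K) = 0 + K = K)
I = 9 (I = 3 + 6 = 9)
(-45*l(7, I))*v(-6) = -45*7*(-6) = -315*(-6) = 1890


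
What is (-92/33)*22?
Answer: -184/3 ≈ -61.333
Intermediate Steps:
(-92/33)*22 = ((1/33)*(-92))*22 = -92/33*22 = -184/3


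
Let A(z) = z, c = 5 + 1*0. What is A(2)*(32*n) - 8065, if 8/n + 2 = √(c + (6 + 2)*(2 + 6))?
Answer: -523201/65 + 512*√69/65 ≈ -7983.8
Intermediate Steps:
c = 5 (c = 5 + 0 = 5)
n = 8/(-2 + √69) (n = 8/(-2 + √(5 + (6 + 2)*(2 + 6))) = 8/(-2 + √(5 + 8*8)) = 8/(-2 + √(5 + 64)) = 8/(-2 + √69) ≈ 1.2685)
A(2)*(32*n) - 8065 = 2*(32*(16/65 + 8*√69/65)) - 8065 = 2*(512/65 + 256*√69/65) - 8065 = (1024/65 + 512*√69/65) - 8065 = -523201/65 + 512*√69/65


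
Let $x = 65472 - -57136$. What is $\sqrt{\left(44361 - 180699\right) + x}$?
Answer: $i \sqrt{13730} \approx 117.18 i$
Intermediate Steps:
$x = 122608$ ($x = 65472 + 57136 = 122608$)
$\sqrt{\left(44361 - 180699\right) + x} = \sqrt{\left(44361 - 180699\right) + 122608} = \sqrt{-136338 + 122608} = \sqrt{-13730} = i \sqrt{13730}$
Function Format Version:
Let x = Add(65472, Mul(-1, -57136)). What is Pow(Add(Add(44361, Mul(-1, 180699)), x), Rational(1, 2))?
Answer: Mul(I, Pow(13730, Rational(1, 2))) ≈ Mul(117.18, I)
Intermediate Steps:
x = 122608 (x = Add(65472, 57136) = 122608)
Pow(Add(Add(44361, Mul(-1, 180699)), x), Rational(1, 2)) = Pow(Add(Add(44361, Mul(-1, 180699)), 122608), Rational(1, 2)) = Pow(Add(Add(44361, -180699), 122608), Rational(1, 2)) = Pow(Add(-136338, 122608), Rational(1, 2)) = Pow(-13730, Rational(1, 2)) = Mul(I, Pow(13730, Rational(1, 2)))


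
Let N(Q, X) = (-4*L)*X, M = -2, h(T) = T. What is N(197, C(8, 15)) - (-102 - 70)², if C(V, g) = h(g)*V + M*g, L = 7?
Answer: -32104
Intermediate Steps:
C(V, g) = -2*g + V*g (C(V, g) = g*V - 2*g = V*g - 2*g = -2*g + V*g)
N(Q, X) = -28*X (N(Q, X) = (-4*7)*X = -28*X)
N(197, C(8, 15)) - (-102 - 70)² = -420*(-2 + 8) - (-102 - 70)² = -420*6 - 1*(-172)² = -28*90 - 1*29584 = -2520 - 29584 = -32104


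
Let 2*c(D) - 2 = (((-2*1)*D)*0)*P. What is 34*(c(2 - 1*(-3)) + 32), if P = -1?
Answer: 1122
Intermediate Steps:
c(D) = 1 (c(D) = 1 + ((((-2*1)*D)*0)*(-1))/2 = 1 + ((-2*D*0)*(-1))/2 = 1 + (0*(-1))/2 = 1 + (1/2)*0 = 1 + 0 = 1)
34*(c(2 - 1*(-3)) + 32) = 34*(1 + 32) = 34*33 = 1122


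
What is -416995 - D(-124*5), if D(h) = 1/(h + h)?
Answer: -517073799/1240 ≈ -4.1700e+5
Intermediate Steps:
D(h) = 1/(2*h)
-416995 - D(-124*5) = -416995 - 1/(2*((-124*5))) = -416995 - 1/(2*(-620)) = -416995 - (-1)/(2*620) = -416995 - 1*(-1/1240) = -416995 + 1/1240 = -517073799/1240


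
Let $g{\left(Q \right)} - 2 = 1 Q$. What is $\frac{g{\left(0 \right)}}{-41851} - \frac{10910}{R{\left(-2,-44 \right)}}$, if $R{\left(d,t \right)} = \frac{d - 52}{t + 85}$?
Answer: $\frac{9360185351}{1129977} \approx 8283.5$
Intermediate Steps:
$g{\left(Q \right)} = 2 + Q$ ($g{\left(Q \right)} = 2 + 1 Q = 2 + Q$)
$R{\left(d,t \right)} = \frac{-52 + d}{85 + t}$
$\frac{g{\left(0 \right)}}{-41851} - \frac{10910}{R{\left(-2,-44 \right)}} = \frac{2 + 0}{-41851} - \frac{10910}{\frac{1}{85 - 44} \left(-52 - 2\right)} = 2 \left(- \frac{1}{41851}\right) - \frac{10910}{\frac{1}{41} \left(-54\right)} = - \frac{2}{41851} - \frac{10910}{\frac{1}{41} \left(-54\right)} = - \frac{2}{41851} - \frac{10910}{- \frac{54}{41}} = - \frac{2}{41851} - - \frac{223655}{27} = - \frac{2}{41851} + \frac{223655}{27} = \frac{9360185351}{1129977}$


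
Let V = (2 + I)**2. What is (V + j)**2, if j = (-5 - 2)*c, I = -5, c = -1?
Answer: 256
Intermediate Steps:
j = 7 (j = (-5 - 2)*(-1) = -7*(-1) = 7)
V = 9 (V = (2 - 5)**2 = (-3)**2 = 9)
(V + j)**2 = (9 + 7)**2 = 16**2 = 256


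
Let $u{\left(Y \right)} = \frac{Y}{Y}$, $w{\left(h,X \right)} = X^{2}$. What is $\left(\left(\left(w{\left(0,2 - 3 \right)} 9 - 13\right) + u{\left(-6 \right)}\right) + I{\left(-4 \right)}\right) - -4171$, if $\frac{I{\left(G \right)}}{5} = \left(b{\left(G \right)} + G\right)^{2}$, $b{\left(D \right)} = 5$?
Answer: $4173$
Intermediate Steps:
$u{\left(Y \right)} = 1$
$I{\left(G \right)} = 5 \left(5 + G\right)^{2}$
$\left(\left(\left(w{\left(0,2 - 3 \right)} 9 - 13\right) + u{\left(-6 \right)}\right) + I{\left(-4 \right)}\right) - -4171 = \left(\left(\left(\left(2 - 3\right)^{2} \cdot 9 - 13\right) + 1\right) + 5 \left(5 - 4\right)^{2}\right) - -4171 = \left(\left(\left(\left(-1\right)^{2} \cdot 9 - 13\right) + 1\right) + 5 \cdot 1^{2}\right) + 4171 = \left(\left(\left(1 \cdot 9 - 13\right) + 1\right) + 5 \cdot 1\right) + 4171 = \left(\left(\left(9 - 13\right) + 1\right) + 5\right) + 4171 = \left(\left(-4 + 1\right) + 5\right) + 4171 = \left(-3 + 5\right) + 4171 = 2 + 4171 = 4173$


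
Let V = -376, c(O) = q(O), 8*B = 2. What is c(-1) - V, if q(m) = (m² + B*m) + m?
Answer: 1503/4 ≈ 375.75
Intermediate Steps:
B = ¼ (B = (⅛)*2 = ¼ ≈ 0.25000)
q(m) = m² + 5*m/4 (q(m) = (m² + m/4) + m = m² + 5*m/4)
c(O) = O*(5 + 4*O)/4
c(-1) - V = (¼)*(-1)*(5 + 4*(-1)) - 1*(-376) = (¼)*(-1)*(5 - 4) + 376 = (¼)*(-1)*1 + 376 = -¼ + 376 = 1503/4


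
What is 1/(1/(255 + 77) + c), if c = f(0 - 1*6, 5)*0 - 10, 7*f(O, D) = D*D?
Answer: -332/3319 ≈ -0.10003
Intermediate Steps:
f(O, D) = D²/7 (f(O, D) = (D*D)/7 = D²/7)
c = -10 (c = ((⅐)*5²)*0 - 10 = ((⅐)*25)*0 - 10 = (25/7)*0 - 10 = 0 - 10 = -10)
1/(1/(255 + 77) + c) = 1/(1/(255 + 77) - 10) = 1/(1/332 - 10) = 1/(-3319/332) = -332/3319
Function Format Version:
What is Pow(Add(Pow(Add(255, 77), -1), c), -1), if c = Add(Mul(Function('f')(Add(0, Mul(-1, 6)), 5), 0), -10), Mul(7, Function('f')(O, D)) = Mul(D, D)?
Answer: Rational(-332, 3319) ≈ -0.10003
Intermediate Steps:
Function('f')(O, D) = Mul(Rational(1, 7), Pow(D, 2)) (Function('f')(O, D) = Mul(Rational(1, 7), Mul(D, D)) = Mul(Rational(1, 7), Pow(D, 2)))
c = -10 (c = Add(Mul(Mul(Rational(1, 7), Pow(5, 2)), 0), -10) = Add(Mul(Mul(Rational(1, 7), 25), 0), -10) = Add(Mul(Rational(25, 7), 0), -10) = Add(0, -10) = -10)
Pow(Add(Pow(Add(255, 77), -1), c), -1) = Pow(Add(Pow(Add(255, 77), -1), -10), -1) = Pow(Add(Pow(332, -1), -10), -1) = Pow(Add(Rational(1, 332), -10), -1) = Pow(Rational(-3319, 332), -1) = Rational(-332, 3319)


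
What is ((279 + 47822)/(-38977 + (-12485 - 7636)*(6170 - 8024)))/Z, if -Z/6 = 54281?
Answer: -467/117833058834 ≈ -3.9632e-9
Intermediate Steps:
Z = -325686 (Z = -6*54281 = -325686)
((279 + 47822)/(-38977 + (-12485 - 7636)*(6170 - 8024)))/Z = ((279 + 47822)/(-38977 + (-12485 - 7636)*(6170 - 8024)))/(-325686) = (48101/(-38977 - 20121*(-1854)))*(-1/325686) = (48101/(-38977 + 37304334))*(-1/325686) = (48101/37265357)*(-1/325686) = -467/117833058834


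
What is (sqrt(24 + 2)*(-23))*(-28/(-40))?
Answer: -161*sqrt(26)/10 ≈ -82.094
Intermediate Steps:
(sqrt(24 + 2)*(-23))*(-28/(-40)) = (sqrt(26)*(-23))*(-28*(-1/40)) = -23*sqrt(26)*(7/10) = -161*sqrt(26)/10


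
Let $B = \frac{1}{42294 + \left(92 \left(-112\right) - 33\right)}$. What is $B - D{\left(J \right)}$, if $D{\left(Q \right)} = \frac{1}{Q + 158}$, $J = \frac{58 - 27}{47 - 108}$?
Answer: $- \frac{1939770}{307010899} \approx -0.0063182$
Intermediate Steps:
$J = - \frac{31}{61}$ ($J = \frac{31}{-61} = 31 \left(- \frac{1}{61}\right) = - \frac{31}{61} \approx -0.5082$)
$D{\left(Q \right)} = \frac{1}{158 + Q}$
$B = \frac{1}{31957}$ ($B = \frac{1}{42294 - 10337} = \frac{1}{31957} \approx 3.1292 \cdot 10^{-5}$)
$B - D{\left(J \right)} = \frac{1}{31957} - \frac{1}{158 - \frac{31}{61}} = \frac{1}{31957} - \frac{1}{\frac{9607}{61}} = \frac{1}{31957} - \frac{61}{9607} = - \frac{1939770}{307010899}$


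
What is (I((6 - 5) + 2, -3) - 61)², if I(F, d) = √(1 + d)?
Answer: (61 - I*√2)² ≈ 3719.0 - 172.53*I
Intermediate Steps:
(I((6 - 5) + 2, -3) - 61)² = (√(1 - 3) - 61)² = (√(-2) - 61)² = (I*√2 - 61)² = (-61 + I*√2)²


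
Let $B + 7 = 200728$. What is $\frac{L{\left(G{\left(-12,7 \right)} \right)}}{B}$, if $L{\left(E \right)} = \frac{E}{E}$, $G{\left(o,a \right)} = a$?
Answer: $\frac{1}{200721} \approx 4.982 \cdot 10^{-6}$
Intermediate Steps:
$L{\left(E \right)} = 1$
$B = 200721$ ($B = -7 + 200728 = 200721$)
$\frac{L{\left(G{\left(-12,7 \right)} \right)}}{B} = 1 \cdot \frac{1}{200721} = \frac{1}{200721}$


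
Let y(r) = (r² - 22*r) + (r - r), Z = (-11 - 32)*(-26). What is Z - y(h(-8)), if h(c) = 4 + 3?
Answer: 1223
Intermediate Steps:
h(c) = 7
Z = 1118 (Z = -43*(-26) = 1118)
y(r) = r² - 22*r (y(r) = (r² - 22*r) + 0 = r² - 22*r)
Z - y(h(-8)) = 1118 - 7*(-22 + 7) = 1118 - 7*(-15) = 1118 - 1*(-105) = 1118 + 105 = 1223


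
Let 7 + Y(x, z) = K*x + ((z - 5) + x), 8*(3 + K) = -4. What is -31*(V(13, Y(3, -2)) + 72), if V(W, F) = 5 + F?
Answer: -3441/2 ≈ -1720.5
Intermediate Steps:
K = -7/2 (K = -3 + (⅛)*(-4) = -3 - ½ = -7/2 ≈ -3.5000)
Y(x, z) = -12 + z - 5*x/2 (Y(x, z) = -7 + (-7*x/2 + ((z - 5) + x)) = -7 + (-7*x/2 + ((-5 + z) + x)) = -7 + (-7*x/2 + (-5 + x + z)) = -7 + (-5 + z - 5*x/2) = -12 + z - 5*x/2)
-31*(V(13, Y(3, -2)) + 72) = -31*((5 + (-12 - 2 - 5/2*3)) + 72) = -31*((5 + (-12 - 2 - 15/2)) + 72) = -31*((5 - 43/2) + 72) = -31*(-33/2 + 72) = -31*111/2 = -3441/2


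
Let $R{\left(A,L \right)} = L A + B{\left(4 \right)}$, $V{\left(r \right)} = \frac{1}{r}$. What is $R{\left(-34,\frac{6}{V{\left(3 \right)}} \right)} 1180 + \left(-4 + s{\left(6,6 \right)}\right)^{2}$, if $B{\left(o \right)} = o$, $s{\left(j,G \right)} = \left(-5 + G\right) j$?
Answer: $-717436$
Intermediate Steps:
$s{\left(j,G \right)} = j \left(-5 + G\right)$
$R{\left(A,L \right)} = 4 + A L$ ($R{\left(A,L \right)} = L A + 4 = A L + 4 = 4 + A L$)
$R{\left(-34,\frac{6}{V{\left(3 \right)}} \right)} 1180 + \left(-4 + s{\left(6,6 \right)}\right)^{2} = \left(4 - 34 \frac{6}{\frac{1}{3}}\right) 1180 + \left(-4 + 6 \left(-5 + 6\right)\right)^{2} = \left(4 - 34 \cdot 6 \frac{1}{\frac{1}{3}}\right) 1180 + \left(-4 + 6 \cdot 1\right)^{2} = \left(4 - 34 \cdot 6 \cdot 3\right) 1180 + \left(-4 + 6\right)^{2} = \left(4 - 612\right) 1180 + 2^{2} = \left(4 - 612\right) 1180 + 4 = \left(-608\right) 1180 + 4 = -717440 + 4 = -717436$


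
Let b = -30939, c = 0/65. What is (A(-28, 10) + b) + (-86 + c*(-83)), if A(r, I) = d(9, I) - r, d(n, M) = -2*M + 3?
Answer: -31014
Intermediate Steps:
c = 0 (c = 0*(1/65) = 0)
d(n, M) = 3 - 2*M
A(r, I) = 3 - r - 2*I (A(r, I) = (3 - 2*I) - r = 3 - r - 2*I)
(A(-28, 10) + b) + (-86 + c*(-83)) = ((3 - 1*(-28) - 2*10) - 30939) + (-86 + 0*(-83)) = ((3 + 28 - 20) - 30939) + (-86 + 0) = (11 - 30939) - 86 = -30928 - 86 = -31014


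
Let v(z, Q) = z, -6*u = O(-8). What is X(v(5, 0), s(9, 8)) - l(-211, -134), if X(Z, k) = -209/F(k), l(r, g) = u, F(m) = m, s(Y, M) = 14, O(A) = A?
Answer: -683/42 ≈ -16.262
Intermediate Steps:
u = 4/3 (u = -⅙*(-8) = 4/3 ≈ 1.3333)
l(r, g) = 4/3
X(Z, k) = -209/k
X(v(5, 0), s(9, 8)) - l(-211, -134) = -209/14 - 1*4/3 = -209*1/14 - 4/3 = -209/14 - 4/3 = -683/42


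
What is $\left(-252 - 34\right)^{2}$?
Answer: $81796$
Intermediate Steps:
$\left(-252 - 34\right)^{2} = \left(-286\right)^{2} = 81796$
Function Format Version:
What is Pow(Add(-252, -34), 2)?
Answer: 81796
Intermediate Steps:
Pow(Add(-252, -34), 2) = Pow(-286, 2) = 81796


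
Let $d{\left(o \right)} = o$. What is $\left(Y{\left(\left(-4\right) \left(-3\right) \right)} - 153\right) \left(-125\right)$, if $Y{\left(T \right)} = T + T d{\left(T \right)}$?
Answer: $-375$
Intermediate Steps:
$Y{\left(T \right)} = T + T^{2}$ ($Y{\left(T \right)} = T + T T = T + T^{2}$)
$\left(Y{\left(\left(-4\right) \left(-3\right) \right)} - 153\right) \left(-125\right) = \left(\left(-4\right) \left(-3\right) \left(1 - -12\right) - 153\right) \left(-125\right) = \left(12 \left(1 + 12\right) - 153\right) \left(-125\right) = \left(12 \cdot 13 - 153\right) \left(-125\right) = \left(156 - 153\right) \left(-125\right) = 3 \left(-125\right) = -375$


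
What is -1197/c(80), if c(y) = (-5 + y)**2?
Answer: -133/625 ≈ -0.21280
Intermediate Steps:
-1197/c(80) = -1197/(-5 + 80)**2 = -1197/(75**2) = -1197/5625 = -1197*1/5625 = -133/625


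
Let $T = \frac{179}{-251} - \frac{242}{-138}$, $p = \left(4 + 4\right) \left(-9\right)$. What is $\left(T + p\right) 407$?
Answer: $- \frac{500181836}{17319} \approx -28881.0$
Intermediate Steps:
$p = -72$ ($p = 8 \left(-9\right) = -72$)
$T = \frac{18020}{17319}$ ($T = 179 \left(- \frac{1}{251}\right) - - \frac{121}{69} = - \frac{179}{251} + \frac{121}{69} = \frac{18020}{17319} \approx 1.0405$)
$\left(T + p\right) 407 = \left(\frac{18020}{17319} - 72\right) 407 = \left(- \frac{1228948}{17319}\right) 407 = - \frac{500181836}{17319}$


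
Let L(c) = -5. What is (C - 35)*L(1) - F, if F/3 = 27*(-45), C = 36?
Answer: 3640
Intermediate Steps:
F = -3645 (F = 3*(27*(-45)) = 3*(-1215) = -3645)
(C - 35)*L(1) - F = (36 - 35)*(-5) - 1*(-3645) = 1*(-5) + 3645 = -5 + 3645 = 3640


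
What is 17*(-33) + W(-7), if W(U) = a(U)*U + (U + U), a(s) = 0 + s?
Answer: -526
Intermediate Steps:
a(s) = s
W(U) = U**2 + 2*U (W(U) = U*U + (U + U) = U**2 + 2*U)
17*(-33) + W(-7) = 17*(-33) - 7*(2 - 7) = -561 - 7*(-5) = -561 + 35 = -526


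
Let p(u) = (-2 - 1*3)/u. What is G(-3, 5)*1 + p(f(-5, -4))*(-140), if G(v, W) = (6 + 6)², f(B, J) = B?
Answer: 4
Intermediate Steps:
G(v, W) = 144 (G(v, W) = 12² = 144)
p(u) = -5/u (p(u) = (-2 - 3)/u = -5/u)
G(-3, 5)*1 + p(f(-5, -4))*(-140) = 144*1 - 5/(-5)*(-140) = 144 - 5*(-⅕)*(-140) = 144 + 1*(-140) = 144 - 140 = 4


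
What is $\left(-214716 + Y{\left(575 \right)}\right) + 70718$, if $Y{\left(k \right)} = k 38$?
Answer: $-122148$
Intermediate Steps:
$Y{\left(k \right)} = 38 k$
$\left(-214716 + Y{\left(575 \right)}\right) + 70718 = \left(-214716 + 38 \cdot 575\right) + 70718 = \left(-214716 + 21850\right) + 70718 = -192866 + 70718 = -122148$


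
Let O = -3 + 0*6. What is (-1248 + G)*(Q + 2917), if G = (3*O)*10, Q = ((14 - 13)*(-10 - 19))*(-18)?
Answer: -4601382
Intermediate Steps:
O = -3 (O = -3 + 0 = -3)
Q = 522 (Q = (1*(-29))*(-18) = -29*(-18) = 522)
G = -90 (G = (3*(-3))*10 = -9*10 = -90)
(-1248 + G)*(Q + 2917) = (-1248 - 90)*(522 + 2917) = -1338*3439 = -4601382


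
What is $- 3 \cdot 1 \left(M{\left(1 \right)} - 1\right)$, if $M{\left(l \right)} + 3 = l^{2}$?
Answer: $9$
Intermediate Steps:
$M{\left(l \right)} = -3 + l^{2}$
$- 3 \cdot 1 \left(M{\left(1 \right)} - 1\right) = - 3 \cdot 1 \left(\left(-3 + 1^{2}\right) - 1\right) = - 3 \cdot 1 \left(\left(-3 + 1\right) - 1\right) = - 3 \cdot 1 \left(-2 - 1\right) = - 3 \cdot 1 \left(-3\right) = \left(-3\right) \left(-3\right) = 9$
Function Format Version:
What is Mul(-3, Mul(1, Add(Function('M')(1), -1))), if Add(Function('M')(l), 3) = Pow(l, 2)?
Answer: 9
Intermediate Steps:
Function('M')(l) = Add(-3, Pow(l, 2))
Mul(-3, Mul(1, Add(Function('M')(1), -1))) = Mul(-3, Mul(1, Add(Add(-3, Pow(1, 2)), -1))) = Mul(-3, Mul(1, Add(Add(-3, 1), -1))) = Mul(-3, Mul(1, Add(-2, -1))) = Mul(-3, Mul(1, -3)) = Mul(-3, -3) = 9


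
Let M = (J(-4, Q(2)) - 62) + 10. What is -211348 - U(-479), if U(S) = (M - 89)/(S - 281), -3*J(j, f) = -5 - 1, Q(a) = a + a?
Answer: -160624619/760 ≈ -2.1135e+5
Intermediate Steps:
Q(a) = 2*a
J(j, f) = 2 (J(j, f) = -(-5 - 1)/3 = -⅓*(-6) = 2)
M = -50 (M = (2 - 62) + 10 = -60 + 10 = -50)
U(S) = -139/(-281 + S) (U(S) = (-50 - 89)/(S - 281) = -139/(-281 + S))
-211348 - U(-479) = -211348 - (-139)/(-281 - 479) = -211348 - (-139)/(-760) = -211348 - (-139)*(-1)/760 = -211348 - 1*139/760 = -211348 - 139/760 = -160624619/760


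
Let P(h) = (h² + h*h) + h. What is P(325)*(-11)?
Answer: -2327325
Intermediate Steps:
P(h) = h + 2*h² (P(h) = (h² + h²) + h = 2*h² + h = h + 2*h²)
P(325)*(-11) = (325*(1 + 2*325))*(-11) = (325*(1 + 650))*(-11) = (325*651)*(-11) = 211575*(-11) = -2327325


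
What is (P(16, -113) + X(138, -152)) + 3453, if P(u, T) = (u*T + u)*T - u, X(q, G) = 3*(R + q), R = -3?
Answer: 206338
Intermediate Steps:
X(q, G) = -9 + 3*q (X(q, G) = 3*(-3 + q) = -9 + 3*q)
P(u, T) = -u + T*(u + T*u) (P(u, T) = (T*u + u)*T - u = (u + T*u)*T - u = T*(u + T*u) - u = -u + T*(u + T*u))
(P(16, -113) + X(138, -152)) + 3453 = (16*(-1 - 113 + (-113)**2) + (-9 + 3*138)) + 3453 = (16*(-1 - 113 + 12769) + (-9 + 414)) + 3453 = (16*12655 + 405) + 3453 = (202480 + 405) + 3453 = 202885 + 3453 = 206338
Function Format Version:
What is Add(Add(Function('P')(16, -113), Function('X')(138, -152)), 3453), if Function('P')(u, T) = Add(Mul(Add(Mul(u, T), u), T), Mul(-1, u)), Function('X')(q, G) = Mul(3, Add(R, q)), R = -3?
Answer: 206338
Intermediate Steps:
Function('X')(q, G) = Add(-9, Mul(3, q)) (Function('X')(q, G) = Mul(3, Add(-3, q)) = Add(-9, Mul(3, q)))
Function('P')(u, T) = Add(Mul(-1, u), Mul(T, Add(u, Mul(T, u)))) (Function('P')(u, T) = Add(Mul(Add(Mul(T, u), u), T), Mul(-1, u)) = Add(Mul(Add(u, Mul(T, u)), T), Mul(-1, u)) = Add(Mul(T, Add(u, Mul(T, u))), Mul(-1, u)) = Add(Mul(-1, u), Mul(T, Add(u, Mul(T, u)))))
Add(Add(Function('P')(16, -113), Function('X')(138, -152)), 3453) = Add(Add(Mul(16, Add(-1, -113, Pow(-113, 2))), Add(-9, Mul(3, 138))), 3453) = Add(Add(Mul(16, Add(-1, -113, 12769)), Add(-9, 414)), 3453) = Add(Add(Mul(16, 12655), 405), 3453) = Add(Add(202480, 405), 3453) = Add(202885, 3453) = 206338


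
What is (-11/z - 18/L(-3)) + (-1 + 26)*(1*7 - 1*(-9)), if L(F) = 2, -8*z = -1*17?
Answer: 6559/17 ≈ 385.82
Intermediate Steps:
z = 17/8 (z = -(-1)*17/8 = -⅛*(-17) = 17/8 ≈ 2.1250)
(-11/z - 18/L(-3)) + (-1 + 26)*(1*7 - 1*(-9)) = (-11/17/8 - 18/2) + (-1 + 26)*(1*7 - 1*(-9)) = (-11*8/17 - 18*½) + 25*(7 + 9) = (-88/17 - 9) + 25*16 = -241/17 + 400 = 6559/17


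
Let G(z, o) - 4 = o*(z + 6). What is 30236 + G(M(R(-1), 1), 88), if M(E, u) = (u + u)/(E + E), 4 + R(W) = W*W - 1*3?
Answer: 92260/3 ≈ 30753.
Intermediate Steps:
R(W) = -7 + W² (R(W) = -4 + (W*W - 1*3) = -4 + (W² - 3) = -4 + (-3 + W²) = -7 + W²)
M(E, u) = u/E (M(E, u) = (2*u)/((2*E)) = (2*u)*(1/(2*E)) = u/E)
G(z, o) = 4 + o*(6 + z) (G(z, o) = 4 + o*(z + 6) = 4 + o*(6 + z))
30236 + G(M(R(-1), 1), 88) = 30236 + (4 + 6*88 + 88*(1/(-7 + (-1)²))) = 30236 + (4 + 528 + 88*(1/(-7 + 1))) = 30236 + (4 + 528 + 88*(1/(-6))) = 30236 + (4 + 528 + 88*(1*(-⅙))) = 30236 + (4 + 528 + 88*(-⅙)) = 30236 + (4 + 528 - 44/3) = 30236 + 1552/3 = 92260/3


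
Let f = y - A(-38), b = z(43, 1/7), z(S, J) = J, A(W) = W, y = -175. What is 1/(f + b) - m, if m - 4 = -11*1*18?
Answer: 185845/958 ≈ 193.99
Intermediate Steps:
m = -194 (m = 4 - 11*1*18 = 4 - 11*18 = 4 - 198 = -194)
b = ⅐ (b = 1/7 = ⅐ ≈ 0.14286)
f = -137 (f = -175 - 1*(-38) = -175 + 38 = -137)
1/(f + b) - m = 1/(-137 + ⅐) - 1*(-194) = 1/(-958/7) + 194 = -7/958 + 194 = 185845/958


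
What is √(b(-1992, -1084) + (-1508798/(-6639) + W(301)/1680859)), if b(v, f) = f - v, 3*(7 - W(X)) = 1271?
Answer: 2*√35343067629212356652835/11159222901 ≈ 33.694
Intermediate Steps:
W(X) = -1250/3 (W(X) = 7 - ⅓*1271 = 7 - 1271/3 = -1250/3)
√(b(-1992, -1084) + (-1508798/(-6639) + W(301)/1680859)) = √((-1084 - 1*(-1992)) + (-1508798/(-6639) - 1250/3/1680859)) = √((-1084 + 1992) + (-1508798*(-1/6639) - 1250/3*1/1680859)) = √(908 + (1508798/6639 - 1250/5042577)) = √(908 + 2536073931232/11159222901) = √(12668648325340/11159222901) = 2*√35343067629212356652835/11159222901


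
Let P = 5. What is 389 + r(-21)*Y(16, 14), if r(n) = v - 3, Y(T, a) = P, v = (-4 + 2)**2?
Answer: 394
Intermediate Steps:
v = 4 (v = (-2)**2 = 4)
Y(T, a) = 5
r(n) = 1 (r(n) = 4 - 3 = 1)
389 + r(-21)*Y(16, 14) = 389 + 1*5 = 389 + 5 = 394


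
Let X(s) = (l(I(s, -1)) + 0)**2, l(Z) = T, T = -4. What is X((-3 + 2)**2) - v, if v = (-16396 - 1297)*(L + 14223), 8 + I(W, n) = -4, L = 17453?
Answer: 560443484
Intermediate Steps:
I(W, n) = -12 (I(W, n) = -8 - 4 = -12)
l(Z) = -4
X(s) = 16 (X(s) = (-4 + 0)**2 = (-4)**2 = 16)
v = -560443468 (v = (-16396 - 1297)*(17453 + 14223) = -17693*31676 = -560443468)
X((-3 + 2)**2) - v = 16 - 1*(-560443468) = 16 + 560443468 = 560443484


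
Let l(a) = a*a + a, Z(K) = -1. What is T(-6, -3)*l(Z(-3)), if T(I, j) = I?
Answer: 0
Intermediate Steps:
l(a) = a + a² (l(a) = a² + a = a + a²)
T(-6, -3)*l(Z(-3)) = -(-6)*(1 - 1) = -(-6)*0 = -6*0 = 0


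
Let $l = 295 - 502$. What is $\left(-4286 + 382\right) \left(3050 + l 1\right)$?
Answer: $-11099072$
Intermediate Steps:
$l = -207$ ($l = 295 - 502 = -207$)
$\left(-4286 + 382\right) \left(3050 + l 1\right) = \left(-4286 + 382\right) \left(3050 - 207\right) = - 3904 \left(3050 - 207\right) = \left(-3904\right) 2843 = -11099072$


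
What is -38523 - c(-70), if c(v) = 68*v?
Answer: -33763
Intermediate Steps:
-38523 - c(-70) = -38523 - 68*(-70) = -38523 - 1*(-4760) = -38523 + 4760 = -33763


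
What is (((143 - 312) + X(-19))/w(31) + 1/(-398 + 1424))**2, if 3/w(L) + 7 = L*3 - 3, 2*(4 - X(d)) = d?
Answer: 4870897554121/263169 ≈ 1.8509e+7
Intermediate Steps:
X(d) = 4 - d/2
w(L) = 3/(-10 + 3*L) (w(L) = 3/(-7 + (L*3 - 3)) = 3/(-7 + (3*L - 3)) = 3/(-7 + (-3 + 3*L)) = 3/(-10 + 3*L))
(((143 - 312) + X(-19))/w(31) + 1/(-398 + 1424))**2 = (((143 - 312) + (4 - 1/2*(-19)))/((3/(-10 + 3*31))) + 1/(-398 + 1424))**2 = ((-169 + (4 + 19/2))/((3/(-10 + 93))) + 1/1026)**2 = ((-169 + 27/2)/((3/83)) + 1/1026)**2 = (-311/(2*(3*(1/83))) + 1/1026)**2 = (-311/(2*3/83) + 1/1026)**2 = (-311/2*83/3 + 1/1026)**2 = (-25813/6 + 1/1026)**2 = (-2207011/513)**2 = 4870897554121/263169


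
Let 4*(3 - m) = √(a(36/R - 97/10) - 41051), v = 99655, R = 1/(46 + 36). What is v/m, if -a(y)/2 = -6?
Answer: 4783440/41183 + 398620*I*√41039/41183 ≈ 116.15 + 1960.8*I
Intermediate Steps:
R = 1/82 ≈ 0.012195
a(y) = 12 (a(y) = -2*(-6) = 12)
m = 3 - I*√41039/4 (m = 3 - √(12 - 41051)/4 = 3 - I*√41039/4 ≈ 3.0 - 50.645*I)
v/m = 99655/(3 - I*√41039/4)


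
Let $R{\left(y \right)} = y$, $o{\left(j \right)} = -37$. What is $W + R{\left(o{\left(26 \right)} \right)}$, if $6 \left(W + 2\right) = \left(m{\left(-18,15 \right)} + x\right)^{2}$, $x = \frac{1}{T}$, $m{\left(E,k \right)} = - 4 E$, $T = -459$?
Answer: $\frac{1042804855}{1264086} \approx 824.95$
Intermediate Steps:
$x = - \frac{1}{459}$ ($x = \frac{1}{-459} = - \frac{1}{459} \approx -0.0021787$)
$W = \frac{1089576037}{1264086}$ ($W = -2 + \frac{\left(\left(-4\right) \left(-18\right) - \frac{1}{459}\right)^{2}}{6} = -2 + \frac{\left(72 - \frac{1}{459}\right)^{2}}{6} = -2 + \frac{\left(\frac{33047}{459}\right)^{2}}{6} = -2 + \frac{1}{6} \cdot \frac{1092104209}{210681} = -2 + \frac{1092104209}{1264086} = \frac{1089576037}{1264086} \approx 861.95$)
$W + R{\left(o{\left(26 \right)} \right)} = \frac{1089576037}{1264086} - 37 = \frac{1042804855}{1264086}$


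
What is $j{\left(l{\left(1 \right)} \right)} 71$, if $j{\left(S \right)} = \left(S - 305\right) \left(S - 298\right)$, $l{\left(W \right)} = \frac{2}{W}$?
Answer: $6367848$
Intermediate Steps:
$j{\left(S \right)} = \left(-305 + S\right) \left(-298 + S\right)$
$j{\left(l{\left(1 \right)} \right)} 71 = \left(90890 + \left(\frac{2}{1}\right)^{2} - 603 \cdot \frac{2}{1}\right) 71 = \left(90890 + \left(2 \cdot 1\right)^{2} - 603 \cdot 2 \cdot 1\right) 71 = \left(90890 + 2^{2} - 1206\right) 71 = \left(90890 + 4 - 1206\right) 71 = 89688 \cdot 71 = 6367848$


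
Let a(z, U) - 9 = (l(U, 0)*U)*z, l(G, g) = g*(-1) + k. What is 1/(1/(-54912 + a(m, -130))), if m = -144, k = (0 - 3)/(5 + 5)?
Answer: -60519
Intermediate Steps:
k = -3/10 ≈ -0.30000
l(G, g) = -3/10 - g (l(G, g) = g*(-1) - 3/10 = -g - 3/10 = -3/10 - g)
a(z, U) = 9 - 3*U*z/10 (a(z, U) = 9 + ((-3/10 - 1*0)*U)*z = 9 + ((-3/10 + 0)*U)*z = 9 + (-3*U/10)*z = 9 - 3*U*z/10)
1/(1/(-54912 + a(m, -130))) = 1/(1/(-54912 + (9 - 3/10*(-130)*(-144)))) = 1/(1/(-54912 + (9 - 5616))) = 1/(1/(-54912 - 5607)) = 1/(1/(-60519)) = 1/(-1/60519) = -60519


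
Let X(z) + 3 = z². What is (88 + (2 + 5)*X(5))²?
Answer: 58564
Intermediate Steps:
X(z) = -3 + z²
(88 + (2 + 5)*X(5))² = (88 + (2 + 5)*(-3 + 5²))² = (88 + 7*(-3 + 25))² = (88 + 7*22)² = (88 + 154)² = 242² = 58564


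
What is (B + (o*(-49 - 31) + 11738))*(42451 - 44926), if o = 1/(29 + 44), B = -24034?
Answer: 2221777800/73 ≈ 3.0435e+7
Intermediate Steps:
o = 1/73 ≈ 0.013699
(B + (o*(-49 - 31) + 11738))*(42451 - 44926) = (-24034 + ((-49 - 31)/73 + 11738))*(42451 - 44926) = (-24034 + ((1/73)*(-80) + 11738))*(-2475) = (-24034 + (-80/73 + 11738))*(-2475) = (-24034 + 856794/73)*(-2475) = -897688/73*(-2475) = 2221777800/73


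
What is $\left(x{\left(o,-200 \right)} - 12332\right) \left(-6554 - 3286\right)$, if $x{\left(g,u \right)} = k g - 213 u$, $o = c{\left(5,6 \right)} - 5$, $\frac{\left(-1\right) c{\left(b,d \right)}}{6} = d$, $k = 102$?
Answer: $-256686240$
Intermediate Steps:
$c{\left(b,d \right)} = - 6 d$
$o = -41$ ($o = \left(-6\right) 6 - 5 = -36 - 5 = -41$)
$x{\left(g,u \right)} = - 213 u + 102 g$ ($x{\left(g,u \right)} = 102 g - 213 u = - 213 u + 102 g$)
$\left(x{\left(o,-200 \right)} - 12332\right) \left(-6554 - 3286\right) = \left(\left(\left(-213\right) \left(-200\right) + 102 \left(-41\right)\right) - 12332\right) \left(-6554 - 3286\right) = \left(\left(42600 - 4182\right) - 12332\right) \left(-9840\right) = \left(38418 - 12332\right) \left(-9840\right) = 26086 \left(-9840\right) = -256686240$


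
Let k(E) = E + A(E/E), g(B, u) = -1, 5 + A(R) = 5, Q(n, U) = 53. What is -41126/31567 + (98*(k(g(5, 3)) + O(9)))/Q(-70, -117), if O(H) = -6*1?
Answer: -23834640/1673051 ≈ -14.246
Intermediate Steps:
A(R) = 0 (A(R) = -5 + 5 = 0)
O(H) = -6
k(E) = E (k(E) = E + 0 = E)
-41126/31567 + (98*(k(g(5, 3)) + O(9)))/Q(-70, -117) = -41126/31567 + (98*(-1 - 6))/53 = -41126*1/31567 + (98*(-7))*(1/53) = -41126/31567 - 686*1/53 = -41126/31567 - 686/53 = -23834640/1673051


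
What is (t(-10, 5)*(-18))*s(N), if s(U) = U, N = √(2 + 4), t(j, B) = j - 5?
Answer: 270*√6 ≈ 661.36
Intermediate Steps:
t(j, B) = -5 + j
N = √6 ≈ 2.4495
(t(-10, 5)*(-18))*s(N) = ((-5 - 10)*(-18))*√6 = (-15*(-18))*√6 = 270*√6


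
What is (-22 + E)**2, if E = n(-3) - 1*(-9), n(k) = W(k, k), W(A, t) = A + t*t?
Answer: 49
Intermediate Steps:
W(A, t) = A + t**2
n(k) = k + k**2
E = 15 (E = -3*(1 - 3) - 1*(-9) = -3*(-2) + 9 = 6 + 9 = 15)
(-22 + E)**2 = (-22 + 15)**2 = (-7)**2 = 49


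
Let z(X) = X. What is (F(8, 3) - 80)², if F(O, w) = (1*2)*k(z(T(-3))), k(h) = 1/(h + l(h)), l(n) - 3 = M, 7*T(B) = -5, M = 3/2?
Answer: 17740944/2809 ≈ 6315.8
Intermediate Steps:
M = 3/2 (M = 3*(½) = 3/2 ≈ 1.5000)
T(B) = -5/7 (T(B) = (⅐)*(-5) = -5/7)
l(n) = 9/2 (l(n) = 3 + 3/2 = 9/2)
k(h) = 1/(9/2 + h) (k(h) = 1/(h + 9/2) = 1/(9/2 + h))
F(O, w) = 28/53 (F(O, w) = (1*2)*(2/(9 + 2*(-5/7))) = 2*(2/(9 - 10/7)) = 2*(2/(53/7)) = 2*(2*(7/53)) = 2*(14/53) = 28/53)
(F(8, 3) - 80)² = (28/53 - 80)² = (-4212/53)² = 17740944/2809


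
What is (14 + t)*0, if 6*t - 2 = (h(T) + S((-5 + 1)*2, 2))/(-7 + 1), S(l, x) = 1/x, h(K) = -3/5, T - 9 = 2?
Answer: 0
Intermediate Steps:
T = 11 (T = 9 + 2 = 11)
h(K) = -⅗ (h(K) = -3*⅕ = -⅗)
t = 121/360 (t = ⅓ + ((-⅗ + 1/2)/(-7 + 1))/6 = ⅓ + ((-⅗ + ½)/(-6))/6 = ⅓ + (-⅒*(-⅙))/6 = ⅓ + (⅙)*(1/60) = ⅓ + 1/360 = 121/360 ≈ 0.33611)
(14 + t)*0 = (14 + 121/360)*0 = (5161/360)*0 = 0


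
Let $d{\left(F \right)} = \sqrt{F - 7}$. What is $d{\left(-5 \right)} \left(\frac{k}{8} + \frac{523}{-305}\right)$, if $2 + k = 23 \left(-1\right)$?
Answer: $- \frac{11809 i \sqrt{3}}{1220} \approx - 16.765 i$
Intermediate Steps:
$k = -25$ ($k = -2 + 23 \left(-1\right) = -2 - 23 = -25$)
$d{\left(F \right)} = \sqrt{-7 + F}$
$d{\left(-5 \right)} \left(\frac{k}{8} + \frac{523}{-305}\right) = \sqrt{-7 - 5} \left(- \frac{25}{8} + \frac{523}{-305}\right) = \sqrt{-12} \left(\left(-25\right) \frac{1}{8} + 523 \left(- \frac{1}{305}\right)\right) = 2 i \sqrt{3} \left(- \frac{25}{8} - \frac{523}{305}\right) = 2 i \sqrt{3} \left(- \frac{11809}{2440}\right) = - \frac{11809 i \sqrt{3}}{1220}$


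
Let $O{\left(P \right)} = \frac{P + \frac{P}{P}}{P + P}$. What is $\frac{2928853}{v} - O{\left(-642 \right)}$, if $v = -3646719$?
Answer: $- \frac{2032731377}{1560795732} \approx -1.3024$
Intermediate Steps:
$O{\left(P \right)} = \frac{1 + P}{2 P}$ ($O{\left(P \right)} = \frac{P + 1}{2 P} = \left(1 + P\right) \frac{1}{2 P} = \frac{1 + P}{2 P}$)
$\frac{2928853}{v} - O{\left(-642 \right)} = \frac{2928853}{-3646719} - \frac{1 - 642}{2 \left(-642\right)} = 2928853 \left(- \frac{1}{3646719}\right) - \frac{1}{2} \left(- \frac{1}{642}\right) \left(-641\right) = - \frac{2928853}{3646719} - \frac{641}{1284} = - \frac{2032731377}{1560795732}$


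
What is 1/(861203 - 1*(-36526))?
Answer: 1/897729 ≈ 1.1139e-6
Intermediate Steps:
1/(861203 - 1*(-36526)) = 1/(861203 + 36526) = 1/897729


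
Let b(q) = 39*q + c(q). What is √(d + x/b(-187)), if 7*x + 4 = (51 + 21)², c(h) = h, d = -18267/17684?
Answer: I*√3094507779341/1653454 ≈ 1.0639*I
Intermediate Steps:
d = -18267/17684 (d = -18267*1/17684 = -18267/17684 ≈ -1.0330)
x = 740 (x = -4/7 + (51 + 21)²/7 = -4/7 + (⅐)*72² = -4/7 + (⅐)*5184 = -4/7 + 5184/7 = 740)
b(q) = 40*q (b(q) = 39*q + q = 40*q)
√(d + x/b(-187)) = √(-18267/17684 + 740/((40*(-187)))) = √(-18267/17684 + 740/(-7480)) = √(-18267/17684 + 740*(-1/7480)) = √(-18267/17684 - 37/374) = √(-3743083/3306908) = I*√3094507779341/1653454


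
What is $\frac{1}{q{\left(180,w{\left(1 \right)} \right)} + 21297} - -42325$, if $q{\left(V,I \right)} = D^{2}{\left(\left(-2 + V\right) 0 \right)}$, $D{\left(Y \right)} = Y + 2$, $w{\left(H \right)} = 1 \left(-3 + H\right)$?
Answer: $\frac{901564826}{21301} \approx 42325.0$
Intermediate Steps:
$w{\left(H \right)} = -3 + H$
$D{\left(Y \right)} = 2 + Y$
$q{\left(V,I \right)} = 4$ ($q{\left(V,I \right)} = \left(2 + \left(-2 + V\right) 0\right)^{2} = \left(2 + 0\right)^{2} = 2^{2} = 4$)
$\frac{1}{q{\left(180,w{\left(1 \right)} \right)} + 21297} - -42325 = \frac{1}{4 + 21297} - -42325 = \frac{1}{21301} + 42325 = \frac{901564826}{21301}$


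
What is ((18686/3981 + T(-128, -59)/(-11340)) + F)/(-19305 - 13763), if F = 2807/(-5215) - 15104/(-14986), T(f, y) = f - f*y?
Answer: -138597336209/784694574242460 ≈ -0.00017663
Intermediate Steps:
T(f, y) = f - f*y
F = 44433/94615 (F = 2807*(-1/5215) - 15104*(-1/14986) = -401/745 + 128/127 = 44433/94615 ≈ 0.46962)
((18686/3981 + T(-128, -59)/(-11340)) + F)/(-19305 - 13763) = ((18686/3981 - 128*(1 - 1*(-59))/(-11340)) + 44433/94615)/(-19305 - 13763) = ((18686*(1/3981) - 128*(1 + 59)*(-1/11340)) + 44433/94615)/(-33068) = ((18686/3981 - 128*60*(-1/11340)) + 44433/94615)*(-1/33068) = ((18686/3981 - 7680*(-1/11340)) + 44433/94615)*(-1/33068) = ((18686/3981 + 128/189) + 44433/94615)*(-1/33068) = (1347074/250803 + 44433/94615)*(-1/33068) = (138597336209/23729725845)*(-1/33068) = -138597336209/784694574242460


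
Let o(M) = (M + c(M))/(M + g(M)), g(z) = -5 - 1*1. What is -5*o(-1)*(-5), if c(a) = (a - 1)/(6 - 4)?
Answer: 50/7 ≈ 7.1429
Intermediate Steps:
c(a) = -½ + a/2 (c(a) = (-1 + a)/2 = (-1 + a)*(½) = -½ + a/2)
g(z) = -6 (g(z) = -5 - 1 = -6)
o(M) = (-½ + 3*M/2)/(-6 + M) (o(M) = (M + (-½ + M/2))/(M - 6) = (-½ + 3*M/2)/(-6 + M))
-5*o(-1)*(-5) = -5*(-1 + 3*(-1))/(2*(-6 - 1))*(-5) = -5*(-1 - 3)/(2*(-7))*(-5) = -5*(-1)*(-4)/(2*7)*(-5) = -5*2/7*(-5) = -10/7*(-5) = 50/7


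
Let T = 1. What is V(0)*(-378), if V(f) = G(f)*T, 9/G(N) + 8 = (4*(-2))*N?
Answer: 1701/4 ≈ 425.25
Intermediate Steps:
G(N) = 9/(-8 - 8*N) (G(N) = 9/(-8 + (4*(-2))*N) = 9/(-8 - 8*N))
V(f) = -9/(8 + 8*f) (V(f) = -9/(8 + 8*f)*1 = -9/(8 + 8*f))
V(0)*(-378) = -9/(8 + 8*0)*(-378) = -9/(8 + 0)*(-378) = -9/8*(-378) = 1701/4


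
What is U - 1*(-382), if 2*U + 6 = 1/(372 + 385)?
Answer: 573807/1514 ≈ 379.00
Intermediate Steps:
U = -4541/1514 (U = -3 + 1/(2*(372 + 385)) = -3 + (½)/757 = -3 + (½)*(1/757) = -3 + 1/1514 = -4541/1514 ≈ -2.9993)
U - 1*(-382) = -4541/1514 - 1*(-382) = -4541/1514 + 382 = 573807/1514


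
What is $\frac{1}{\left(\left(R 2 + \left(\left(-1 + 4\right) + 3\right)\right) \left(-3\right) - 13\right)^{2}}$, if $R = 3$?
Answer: $\frac{1}{2401} \approx 0.00041649$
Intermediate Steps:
$\frac{1}{\left(\left(R 2 + \left(\left(-1 + 4\right) + 3\right)\right) \left(-3\right) - 13\right)^{2}} = \frac{1}{\left(\left(3 \cdot 2 + \left(\left(-1 + 4\right) + 3\right)\right) \left(-3\right) - 13\right)^{2}} = \frac{1}{\left(\left(6 + \left(3 + 3\right)\right) \left(-3\right) - 13\right)^{2}} = \frac{1}{\left(\left(6 + 6\right) \left(-3\right) - 13\right)^{2}} = \frac{1}{\left(12 \left(-3\right) - 13\right)^{2}} = \frac{1}{\left(-36 - 13\right)^{2}} = \frac{1}{\left(-49\right)^{2}} = \frac{1}{2401}$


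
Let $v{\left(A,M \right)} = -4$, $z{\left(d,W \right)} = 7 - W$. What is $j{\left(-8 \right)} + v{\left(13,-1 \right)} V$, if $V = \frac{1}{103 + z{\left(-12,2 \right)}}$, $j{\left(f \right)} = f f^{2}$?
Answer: $- \frac{13825}{27} \approx -512.04$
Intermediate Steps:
$j{\left(f \right)} = f^{3}$
$V = \frac{1}{108}$ ($V = \frac{1}{103 + \left(7 - 2\right)} = \frac{1}{103 + 5} = \frac{1}{108} \approx 0.0092593$)
$j{\left(-8 \right)} + v{\left(13,-1 \right)} V = \left(-8\right)^{3} - \frac{1}{27} = -512 - \frac{1}{27} = - \frac{13825}{27}$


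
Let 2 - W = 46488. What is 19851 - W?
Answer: 66337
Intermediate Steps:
W = -46486 (W = 2 - 1*46488 = 2 - 46488 = -46486)
19851 - W = 19851 - 1*(-46486) = 19851 + 46486 = 66337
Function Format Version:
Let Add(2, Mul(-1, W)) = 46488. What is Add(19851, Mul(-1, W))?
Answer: 66337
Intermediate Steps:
W = -46486 (W = Add(2, Mul(-1, 46488)) = Add(2, -46488) = -46486)
Add(19851, Mul(-1, W)) = Add(19851, Mul(-1, -46486)) = Add(19851, 46486) = 66337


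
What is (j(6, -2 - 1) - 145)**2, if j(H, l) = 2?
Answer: 20449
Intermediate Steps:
(j(6, -2 - 1) - 145)**2 = (2 - 145)**2 = (-143)**2 = 20449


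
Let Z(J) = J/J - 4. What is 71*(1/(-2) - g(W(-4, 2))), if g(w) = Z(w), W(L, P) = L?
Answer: 355/2 ≈ 177.50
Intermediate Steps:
Z(J) = -3 (Z(J) = 1 - 4 = -3)
g(w) = -3
71*(1/(-2) - g(W(-4, 2))) = 71*(1/(-2) - 1*(-3)) = 71*(-½ + 3) = 71*(5/2) = 355/2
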